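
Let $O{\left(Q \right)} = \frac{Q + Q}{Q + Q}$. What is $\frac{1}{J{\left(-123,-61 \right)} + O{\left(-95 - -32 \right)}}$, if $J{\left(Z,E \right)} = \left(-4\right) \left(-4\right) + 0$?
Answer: $\frac{1}{17} \approx 0.058824$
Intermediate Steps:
$J{\left(Z,E \right)} = 16$ ($J{\left(Z,E \right)} = 16 + 0 = 16$)
$O{\left(Q \right)} = 1$ ($O{\left(Q \right)} = \frac{2 Q}{2 Q} = 2 Q \frac{1}{2 Q} = 1$)
$\frac{1}{J{\left(-123,-61 \right)} + O{\left(-95 - -32 \right)}} = \frac{1}{16 + 1} = \frac{1}{17}$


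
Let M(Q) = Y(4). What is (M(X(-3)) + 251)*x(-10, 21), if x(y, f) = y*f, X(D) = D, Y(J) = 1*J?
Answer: -53550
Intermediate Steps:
Y(J) = J
M(Q) = 4
x(y, f) = f*y
(M(X(-3)) + 251)*x(-10, 21) = (4 + 251)*(21*(-10)) = 255*(-210) = -53550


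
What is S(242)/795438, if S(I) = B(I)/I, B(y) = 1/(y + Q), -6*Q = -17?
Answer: 1/47129436354 ≈ 2.1218e-11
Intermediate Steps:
Q = 17/6 (Q = -⅙*(-17) = 17/6 ≈ 2.8333)
B(y) = 1/(17/6 + y) (B(y) = 1/(y + 17/6) = 1/(17/6 + y))
S(I) = 6/(I*(17 + 6*I)) (S(I) = (6/(17 + 6*I))/I = 6/(I*(17 + 6*I)))
S(242)/795438 = (6/(242*(17 + 6*242)))/795438 = (6*(1/242)/(17 + 1452))*(1/795438) = (6*(1/242)/1469)*(1/795438) = (6*(1/242)*(1/1469))*(1/795438) = (3/177749)*(1/795438) = 1/47129436354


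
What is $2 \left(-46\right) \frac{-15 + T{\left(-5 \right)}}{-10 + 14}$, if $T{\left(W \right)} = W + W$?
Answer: $575$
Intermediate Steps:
$T{\left(W \right)} = 2 W$
$2 \left(-46\right) \frac{-15 + T{\left(-5 \right)}}{-10 + 14} = 2 \left(-46\right) \frac{-15 + 2 \left(-5\right)}{-10 + 14} = - 92 \frac{-15 - 10}{4} = - 92 \left(\left(-25\right) \frac{1}{4}\right) = \left(-92\right) \left(- \frac{25}{4}\right) = 575$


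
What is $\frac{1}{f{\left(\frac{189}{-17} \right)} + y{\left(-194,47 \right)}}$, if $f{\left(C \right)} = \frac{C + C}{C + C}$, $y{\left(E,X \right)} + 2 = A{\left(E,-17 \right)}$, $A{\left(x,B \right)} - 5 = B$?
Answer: $- \frac{1}{13} \approx -0.076923$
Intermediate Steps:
$A{\left(x,B \right)} = 5 + B$
$y{\left(E,X \right)} = -14$ ($y{\left(E,X \right)} = -2 + \left(5 - 17\right) = -2 - 12 = -14$)
$f{\left(C \right)} = 1$ ($f{\left(C \right)} = \frac{2 C}{2 C} = 2 C \frac{1}{2 C} = 1$)
$\frac{1}{f{\left(\frac{189}{-17} \right)} + y{\left(-194,47 \right)}} = \frac{1}{1 - 14} = \frac{1}{-13} = - \frac{1}{13}$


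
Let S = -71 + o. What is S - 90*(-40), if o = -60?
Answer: 3469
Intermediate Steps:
S = -131 (S = -71 - 60 = -131)
S - 90*(-40) = -131 - 90*(-40) = -131 + 3600 = 3469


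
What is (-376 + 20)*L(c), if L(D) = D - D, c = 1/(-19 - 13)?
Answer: 0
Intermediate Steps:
c = -1/32 (c = 1/(-32) = -1/32 ≈ -0.031250)
L(D) = 0
(-376 + 20)*L(c) = (-376 + 20)*0 = -356*0 = 0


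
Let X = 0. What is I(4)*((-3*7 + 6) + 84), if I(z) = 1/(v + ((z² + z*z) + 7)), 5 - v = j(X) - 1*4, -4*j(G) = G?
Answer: 23/16 ≈ 1.4375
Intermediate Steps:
j(G) = -G/4
v = 9 (v = 5 - (-¼*0 - 1*4) = 5 - (0 - 4) = 5 - 1*(-4) = 5 + 4 = 9)
I(z) = 1/(16 + 2*z²) (I(z) = 1/(9 + ((z² + z*z) + 7)) = 1/(9 + ((z² + z²) + 7)) = 1/(9 + (2*z² + 7)) = 1/(9 + (7 + 2*z²)) = 1/(16 + 2*z²))
I(4)*((-3*7 + 6) + 84) = (1/(2*(8 + 4²)))*((-3*7 + 6) + 84) = (1/(2*(8 + 16)))*((-21 + 6) + 84) = ((½)/24)*(-15 + 84) = ((½)*(1/24))*69 = (1/48)*69 = 23/16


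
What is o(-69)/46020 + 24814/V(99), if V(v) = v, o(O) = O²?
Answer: 380803873/1518660 ≈ 250.75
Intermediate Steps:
o(-69)/46020 + 24814/V(99) = (-69)²/46020 + 24814/99 = 4761*(1/46020) + 24814*(1/99) = 1587/15340 + 24814/99 = 380803873/1518660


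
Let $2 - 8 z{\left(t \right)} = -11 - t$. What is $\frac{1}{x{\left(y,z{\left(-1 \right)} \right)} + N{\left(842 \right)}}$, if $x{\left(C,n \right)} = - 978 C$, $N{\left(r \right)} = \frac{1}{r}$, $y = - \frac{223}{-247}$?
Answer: $- \frac{207974}{183634901} \approx -0.0011325$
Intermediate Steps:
$y = \frac{223}{247}$ ($y = \left(-223\right) \left(- \frac{1}{247}\right) = \frac{223}{247} \approx 0.90283$)
$z{\left(t \right)} = \frac{13}{8} + \frac{t}{8}$ ($z{\left(t \right)} = \frac{1}{4} - \frac{-11 - t}{8} = \frac{1}{4} + \left(\frac{11}{8} + \frac{t}{8}\right) = \frac{13}{8} + \frac{t}{8}$)
$\frac{1}{x{\left(y,z{\left(-1 \right)} \right)} + N{\left(842 \right)}} = \frac{1}{\left(-978\right) \frac{223}{247} + \frac{1}{842}} = \frac{1}{- \frac{218094}{247} + \frac{1}{842}} = \frac{1}{- \frac{183634901}{207974}} = - \frac{207974}{183634901}$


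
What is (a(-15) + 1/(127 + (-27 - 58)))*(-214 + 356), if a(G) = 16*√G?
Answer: 71/21 + 2272*I*√15 ≈ 3.381 + 8799.4*I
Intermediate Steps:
(a(-15) + 1/(127 + (-27 - 58)))*(-214 + 356) = (16*√(-15) + 1/(127 + (-27 - 58)))*(-214 + 356) = (16*(I*√15) + 1/(127 - 85))*142 = (16*I*√15 + 1/42)*142 = (1/42 + 16*I*√15)*142 = 71/21 + 2272*I*√15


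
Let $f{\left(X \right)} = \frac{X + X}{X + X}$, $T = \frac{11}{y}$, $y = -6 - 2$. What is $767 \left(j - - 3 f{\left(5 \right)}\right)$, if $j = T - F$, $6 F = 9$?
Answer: $\frac{767}{8} \approx 95.875$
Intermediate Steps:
$F = \frac{3}{2}$ ($F = \frac{1}{6} \cdot 9 = \frac{3}{2} \approx 1.5$)
$y = -8$
$T = - \frac{11}{8}$ ($T = \frac{11}{-8} = 11 \left(- \frac{1}{8}\right) = - \frac{11}{8} \approx -1.375$)
$f{\left(X \right)} = 1$ ($f{\left(X \right)} = \frac{2 X}{2 X} = 2 X \frac{1}{2 X} = 1$)
$j = - \frac{23}{8}$ ($j = - \frac{11}{8} - \frac{3}{2} = - \frac{23}{8} \approx -2.875$)
$767 \left(j - - 3 f{\left(5 \right)}\right) = 767 \left(- \frac{23}{8} - \left(-3\right) 1\right) = 767 \left(- \frac{23}{8} - -3\right) = 767 \left(- \frac{23}{8} + 3\right) = 767 \cdot \frac{1}{8} = \frac{767}{8}$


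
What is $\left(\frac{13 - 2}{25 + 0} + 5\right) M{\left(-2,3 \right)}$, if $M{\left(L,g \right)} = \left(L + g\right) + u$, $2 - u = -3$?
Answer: $\frac{816}{25} \approx 32.64$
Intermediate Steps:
$u = 5$ ($u = 2 - -3 = 2 + 3 = 5$)
$M{\left(L,g \right)} = 5 + L + g$ ($M{\left(L,g \right)} = \left(L + g\right) + 5 = 5 + L + g$)
$\left(\frac{13 - 2}{25 + 0} + 5\right) M{\left(-2,3 \right)} = \left(\frac{13 - 2}{25 + 0} + 5\right) \left(5 - 2 + 3\right) = \left(\frac{11}{25} + 5\right) 6 = \frac{136}{25} \cdot 6 = \frac{816}{25}$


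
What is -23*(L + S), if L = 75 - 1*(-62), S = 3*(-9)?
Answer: -2530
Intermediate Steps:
S = -27
L = 137 (L = 75 + 62 = 137)
-23*(L + S) = -23*(137 - 27) = -23*110 = -2530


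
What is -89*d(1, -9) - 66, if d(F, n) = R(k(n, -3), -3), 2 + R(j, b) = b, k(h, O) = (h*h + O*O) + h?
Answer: 379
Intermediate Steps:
k(h, O) = h + O² + h² (k(h, O) = (h² + O²) + h = (O² + h²) + h = h + O² + h²)
R(j, b) = -2 + b
d(F, n) = -5 (d(F, n) = -2 - 3 = -5)
-89*d(1, -9) - 66 = -89*(-5) - 66 = 445 - 66 = 379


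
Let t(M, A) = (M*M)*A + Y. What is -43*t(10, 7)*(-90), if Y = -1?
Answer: 2705130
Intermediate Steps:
t(M, A) = -1 + A*M**2 (t(M, A) = (M*M)*A - 1 = M**2*A - 1 = A*M**2 - 1 = -1 + A*M**2)
-43*t(10, 7)*(-90) = -43*(-1 + 7*10**2)*(-90) = -43*(-1 + 7*100)*(-90) = -43*(-1 + 700)*(-90) = -43*699*(-90) = -30057*(-90) = 2705130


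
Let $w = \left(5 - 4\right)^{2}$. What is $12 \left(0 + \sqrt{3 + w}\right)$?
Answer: $24$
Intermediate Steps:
$w = 1$ ($w = 1^{2} = 1$)
$12 \left(0 + \sqrt{3 + w}\right) = 12 \left(0 + \sqrt{3 + 1}\right) = 12 \left(0 + \sqrt{4}\right) = 12 \left(0 + 2\right) = 12 \cdot 2 = 24$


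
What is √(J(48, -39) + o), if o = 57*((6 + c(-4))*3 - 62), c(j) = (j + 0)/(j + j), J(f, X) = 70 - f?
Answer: I*√9602/2 ≈ 48.995*I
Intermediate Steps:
c(j) = ½ (c(j) = j/((2*j)) = j*(1/(2*j)) = ½)
o = -4845/2 (o = 57*((6 + ½)*3 - 62) = 57*((13/2)*3 - 62) = 57*(39/2 - 62) = 57*(-85/2) = -4845/2 ≈ -2422.5)
√(J(48, -39) + o) = √((70 - 1*48) - 4845/2) = √((70 - 48) - 4845/2) = √(22 - 4845/2) = √(-4801/2) = I*√9602/2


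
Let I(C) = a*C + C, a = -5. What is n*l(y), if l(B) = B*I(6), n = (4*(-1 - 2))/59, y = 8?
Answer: 2304/59 ≈ 39.051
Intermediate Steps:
I(C) = -4*C (I(C) = -5*C + C = -4*C)
n = -12/59 (n = (4*(-3))*(1/59) = -12*1/59 = -12/59 ≈ -0.20339)
l(B) = -24*B (l(B) = B*(-4*6) = B*(-24) = -24*B)
n*l(y) = -(-288)*8/59 = -12/59*(-192) = 2304/59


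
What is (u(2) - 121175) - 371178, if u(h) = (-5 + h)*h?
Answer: -492359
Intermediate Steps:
u(h) = h*(-5 + h)
(u(2) - 121175) - 371178 = (2*(-5 + 2) - 121175) - 371178 = (2*(-3) - 121175) - 371178 = (-6 - 121175) - 371178 = -121181 - 371178 = -492359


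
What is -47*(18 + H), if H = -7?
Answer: -517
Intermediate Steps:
-47*(18 + H) = -47*(18 - 7) = -47*11 = -517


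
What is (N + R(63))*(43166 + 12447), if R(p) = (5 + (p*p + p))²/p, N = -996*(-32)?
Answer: 1018012926965/63 ≈ 1.6159e+10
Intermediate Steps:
N = 31872
R(p) = (5 + p + p²)²/p (R(p) = (5 + (p² + p))²/p = (5 + (p + p²))²/p = (5 + p + p²)²/p)
(N + R(63))*(43166 + 12447) = (31872 + (5 + 63 + 63²)²/63)*(43166 + 12447) = (31872 + (5 + 63 + 3969)²/63)*55613 = (31872 + (1/63)*4037²)*55613 = (31872 + (1/63)*16297369)*55613 = (31872 + 16297369/63)*55613 = (18305305/63)*55613 = 1018012926965/63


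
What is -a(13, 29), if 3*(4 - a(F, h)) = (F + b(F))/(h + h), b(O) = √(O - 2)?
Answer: -683/174 + √11/174 ≈ -3.9062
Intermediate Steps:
b(O) = √(-2 + O)
a(F, h) = 4 - (F + √(-2 + F))/(6*h) (a(F, h) = 4 - (F + √(-2 + F))/(3*(h + h)) = 4 - (F + √(-2 + F))/(3*(2*h)) = 4 - (F + √(-2 + F))*1/(2*h)/3 = 4 - (F + √(-2 + F))/(6*h))
-a(13, 29) = -(-1*13 - √(-2 + 13) + 24*29)/(6*29) = -(-13 - √11 + 696)/(6*29) = -(683 - √11)/(6*29) = -(683/174 - √11/174) = -683/174 + √11/174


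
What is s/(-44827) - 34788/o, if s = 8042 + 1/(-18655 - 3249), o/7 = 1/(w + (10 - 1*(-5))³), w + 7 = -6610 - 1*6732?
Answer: 340691995205727527/6873234256 ≈ 4.9568e+7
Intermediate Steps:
w = -13349 (w = -7 + (-6610 - 1*6732) = -7 + (-6610 - 6732) = -7 - 13342 = -13349)
o = -7/9974 (o = 7/(-13349 + (10 - 1*(-5))³) = 7/(-13349 + (10 + 5)³) = 7/(-13349 + 15³) = 7/(-13349 + 3375) = 7/(-9974) = 7*(-1/9974) = -7/9974 ≈ -0.00070183)
s = 176151967/21904 (s = 8042 + 1/(-21904) = 8042 - 1/21904 = 176151967/21904 ≈ 8042.0)
s/(-44827) - 34788/o = (176151967/21904)/(-44827) - 34788/(-7/9974) = (176151967/21904)*(-1/44827) - 34788*(-9974/7) = -176151967/981890608 + 346975512/7 = 340691995205727527/6873234256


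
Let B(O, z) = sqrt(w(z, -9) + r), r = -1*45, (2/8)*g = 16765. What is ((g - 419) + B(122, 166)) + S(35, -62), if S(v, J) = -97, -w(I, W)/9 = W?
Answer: 66550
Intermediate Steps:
g = 67060 (g = 4*16765 = 67060)
w(I, W) = -9*W
r = -45
B(O, z) = 6 (B(O, z) = sqrt(-9*(-9) - 45) = sqrt(81 - 45) = sqrt(36) = 6)
((g - 419) + B(122, 166)) + S(35, -62) = ((67060 - 419) + 6) - 97 = (66641 + 6) - 97 = 66647 - 97 = 66550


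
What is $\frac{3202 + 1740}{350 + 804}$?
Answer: $\frac{2471}{577} \approx 4.2825$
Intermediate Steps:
$\frac{3202 + 1740}{350 + 804} = \frac{4942}{1154} = 4942 \cdot \frac{1}{1154} = \frac{2471}{577}$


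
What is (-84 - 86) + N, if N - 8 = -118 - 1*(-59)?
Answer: -221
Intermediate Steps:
N = -51 (N = 8 + (-118 - 1*(-59)) = 8 + (-118 + 59) = 8 - 59 = -51)
(-84 - 86) + N = (-84 - 86) - 51 = -170 - 51 = -221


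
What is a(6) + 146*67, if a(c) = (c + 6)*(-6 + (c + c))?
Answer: 9854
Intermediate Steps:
a(c) = (-6 + 2*c)*(6 + c) (a(c) = (6 + c)*(-6 + 2*c) = (-6 + 2*c)*(6 + c))
a(6) + 146*67 = (-36 + 2*6² + 6*6) + 146*67 = (-36 + 2*36 + 36) + 9782 = (-36 + 72 + 36) + 9782 = 72 + 9782 = 9854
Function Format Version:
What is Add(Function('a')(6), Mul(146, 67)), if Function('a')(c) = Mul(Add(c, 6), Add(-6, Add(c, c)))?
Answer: 9854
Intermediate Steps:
Function('a')(c) = Mul(Add(-6, Mul(2, c)), Add(6, c)) (Function('a')(c) = Mul(Add(6, c), Add(-6, Mul(2, c))) = Mul(Add(-6, Mul(2, c)), Add(6, c)))
Add(Function('a')(6), Mul(146, 67)) = Add(Add(-36, Mul(2, Pow(6, 2)), Mul(6, 6)), Mul(146, 67)) = Add(Add(-36, Mul(2, 36), 36), 9782) = Add(Add(-36, 72, 36), 9782) = Add(72, 9782) = 9854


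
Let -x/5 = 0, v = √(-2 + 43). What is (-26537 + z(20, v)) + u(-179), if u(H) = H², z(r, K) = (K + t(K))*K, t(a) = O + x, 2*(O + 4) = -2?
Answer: 5545 - 5*√41 ≈ 5513.0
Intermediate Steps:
O = -5 (O = -4 + (½)*(-2) = -4 - 1 = -5)
v = √41 ≈ 6.4031
x = 0 (x = -5*0 = 0)
t(a) = -5 (t(a) = -5 + 0 = -5)
z(r, K) = K*(-5 + K) (z(r, K) = (K - 5)*K = (-5 + K)*K = K*(-5 + K))
(-26537 + z(20, v)) + u(-179) = (-26537 + √41*(-5 + √41)) + (-179)² = (-26537 + √41*(-5 + √41)) + 32041 = 5504 + √41*(-5 + √41)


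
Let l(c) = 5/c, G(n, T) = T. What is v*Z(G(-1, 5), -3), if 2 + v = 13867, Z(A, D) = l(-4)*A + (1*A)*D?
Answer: -1178525/4 ≈ -2.9463e+5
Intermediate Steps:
Z(A, D) = -5*A/4 + A*D (Z(A, D) = (5/(-4))*A + (1*A)*D = (5*(-¼))*A + A*D = -5*A/4 + A*D)
v = 13865 (v = -2 + 13867 = 13865)
v*Z(G(-1, 5), -3) = 13865*((¼)*5*(-5 + 4*(-3))) = 13865*((¼)*5*(-5 - 12)) = 13865*((¼)*5*(-17)) = 13865*(-85/4) = -1178525/4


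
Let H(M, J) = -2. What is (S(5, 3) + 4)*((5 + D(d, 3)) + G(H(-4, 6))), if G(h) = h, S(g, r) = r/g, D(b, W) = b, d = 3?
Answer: 138/5 ≈ 27.600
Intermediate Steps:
(S(5, 3) + 4)*((5 + D(d, 3)) + G(H(-4, 6))) = (3/5 + 4)*((5 + 3) - 2) = (3*(⅕) + 4)*(8 - 2) = (⅗ + 4)*6 = (23/5)*6 = 138/5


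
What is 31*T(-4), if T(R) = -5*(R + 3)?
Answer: 155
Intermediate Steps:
T(R) = -15 - 5*R (T(R) = -5*(3 + R) = -15 - 5*R)
31*T(-4) = 31*(-15 - 5*(-4)) = 31*(-15 + 20) = 31*5 = 155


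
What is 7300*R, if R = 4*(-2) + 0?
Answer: -58400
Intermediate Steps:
R = -8 (R = -8 + 0 = -8)
7300*R = 7300*(-8) = -58400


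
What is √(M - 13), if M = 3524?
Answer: √3511 ≈ 59.254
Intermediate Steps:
√(M - 13) = √(3524 - 13) = √3511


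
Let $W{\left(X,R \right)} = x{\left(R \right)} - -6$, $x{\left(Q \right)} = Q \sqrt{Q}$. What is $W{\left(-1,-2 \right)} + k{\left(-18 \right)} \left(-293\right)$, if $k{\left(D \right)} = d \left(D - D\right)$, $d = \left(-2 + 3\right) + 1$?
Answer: $6 - 2 i \sqrt{2} \approx 6.0 - 2.8284 i$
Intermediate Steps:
$d = 2$ ($d = 1 + 1 = 2$)
$x{\left(Q \right)} = Q^{\frac{3}{2}}$
$k{\left(D \right)} = 0$ ($k{\left(D \right)} = 2 \left(D - D\right) = 2 \cdot 0 = 0$)
$W{\left(X,R \right)} = 6 + R^{\frac{3}{2}}$ ($W{\left(X,R \right)} = R^{\frac{3}{2}} - -6 = R^{\frac{3}{2}} + 6 = 6 + R^{\frac{3}{2}}$)
$W{\left(-1,-2 \right)} + k{\left(-18 \right)} \left(-293\right) = \left(6 + \left(-2\right)^{\frac{3}{2}}\right) + 0 \left(-293\right) = \left(6 - 2 i \sqrt{2}\right) + 0 = 6 - 2 i \sqrt{2}$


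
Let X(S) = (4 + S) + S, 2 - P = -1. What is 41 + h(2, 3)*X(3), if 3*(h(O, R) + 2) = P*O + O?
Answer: 143/3 ≈ 47.667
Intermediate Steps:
P = 3 (P = 2 - 1*(-1) = 2 + 1 = 3)
h(O, R) = -2 + 4*O/3 (h(O, R) = -2 + (3*O + O)/3 = -2 + (4*O)/3 = -2 + 4*O/3)
X(S) = 4 + 2*S
41 + h(2, 3)*X(3) = 41 + (-2 + (4/3)*2)*(4 + 2*3) = 41 + (-2 + 8/3)*(4 + 6) = 41 + (⅔)*10 = 41 + 20/3 = 143/3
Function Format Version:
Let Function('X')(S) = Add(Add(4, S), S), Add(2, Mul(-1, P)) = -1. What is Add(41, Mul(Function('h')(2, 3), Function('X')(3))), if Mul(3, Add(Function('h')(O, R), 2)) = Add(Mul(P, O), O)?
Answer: Rational(143, 3) ≈ 47.667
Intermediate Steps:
P = 3 (P = Add(2, Mul(-1, -1)) = Add(2, 1) = 3)
Function('h')(O, R) = Add(-2, Mul(Rational(4, 3), O)) (Function('h')(O, R) = Add(-2, Mul(Rational(1, 3), Add(Mul(3, O), O))) = Add(-2, Mul(Rational(1, 3), Mul(4, O))) = Add(-2, Mul(Rational(4, 3), O)))
Function('X')(S) = Add(4, Mul(2, S))
Add(41, Mul(Function('h')(2, 3), Function('X')(3))) = Add(41, Mul(Add(-2, Mul(Rational(4, 3), 2)), Add(4, Mul(2, 3)))) = Add(41, Mul(Add(-2, Rational(8, 3)), Add(4, 6))) = Add(41, Mul(Rational(2, 3), 10)) = Add(41, Rational(20, 3)) = Rational(143, 3)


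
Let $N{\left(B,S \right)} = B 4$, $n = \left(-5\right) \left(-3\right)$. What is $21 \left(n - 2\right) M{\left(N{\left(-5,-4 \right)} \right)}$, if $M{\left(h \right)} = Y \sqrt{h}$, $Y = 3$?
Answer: $1638 i \sqrt{5} \approx 3662.7 i$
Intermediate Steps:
$n = 15$
$N{\left(B,S \right)} = 4 B$
$M{\left(h \right)} = 3 \sqrt{h}$
$21 \left(n - 2\right) M{\left(N{\left(-5,-4 \right)} \right)} = 21 \left(15 - 2\right) 3 \sqrt{4 \left(-5\right)} = 21 \cdot 13 \cdot 3 \sqrt{-20} = 273 \cdot 3 \cdot 2 i \sqrt{5} = 273 \cdot 6 i \sqrt{5} = 1638 i \sqrt{5}$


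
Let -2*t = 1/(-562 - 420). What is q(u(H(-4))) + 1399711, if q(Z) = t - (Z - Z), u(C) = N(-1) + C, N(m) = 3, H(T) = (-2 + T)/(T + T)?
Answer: 2749032405/1964 ≈ 1.3997e+6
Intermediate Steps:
H(T) = (-2 + T)/(2*T) (H(T) = (-2 + T)/((2*T)) = (-2 + T)*(1/(2*T)) = (-2 + T)/(2*T))
t = 1/1964 (t = -1/(2*(-562 - 420)) = -½/(-982) = -½*(-1/982) = 1/1964 ≈ 0.00050917)
u(C) = 3 + C
q(Z) = 1/1964 (q(Z) = 1/1964 - (Z - Z) = 1/1964 - 1*0 = 1/1964 + 0 = 1/1964)
q(u(H(-4))) + 1399711 = 1/1964 + 1399711 = 2749032405/1964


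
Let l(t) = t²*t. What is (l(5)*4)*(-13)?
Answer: -6500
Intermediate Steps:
l(t) = t³
(l(5)*4)*(-13) = (5³*4)*(-13) = (125*4)*(-13) = 500*(-13) = -6500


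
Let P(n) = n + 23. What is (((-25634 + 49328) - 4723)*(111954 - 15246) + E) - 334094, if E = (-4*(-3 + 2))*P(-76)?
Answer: 1834313162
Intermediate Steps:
P(n) = 23 + n
E = -212 (E = (-4*(-3 + 2))*(23 - 76) = -4*(-1)*(-53) = 4*(-53) = -212)
(((-25634 + 49328) - 4723)*(111954 - 15246) + E) - 334094 = (((-25634 + 49328) - 4723)*(111954 - 15246) - 212) - 334094 = ((23694 - 4723)*96708 - 212) - 334094 = (18971*96708 - 212) - 334094 = (1834647468 - 212) - 334094 = 1834647256 - 334094 = 1834313162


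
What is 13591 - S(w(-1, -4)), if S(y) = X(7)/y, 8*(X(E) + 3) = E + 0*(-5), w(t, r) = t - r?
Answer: 326201/24 ≈ 13592.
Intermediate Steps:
X(E) = -3 + E/8 (X(E) = -3 + (E + 0*(-5))/8 = -3 + (E + 0)/8 = -3 + E/8)
S(y) = -17/(8*y) (S(y) = (-3 + (⅛)*7)/y = (-3 + 7/8)/y = -17/(8*y))
13591 - S(w(-1, -4)) = 13591 - (-17)/(8*(-1 - 1*(-4))) = 13591 - (-17)/(8*(-1 + 4)) = 13591 - (-17)/(8*3) = 13591 - 1*(-17/24) = 13591 + 17/24 = 326201/24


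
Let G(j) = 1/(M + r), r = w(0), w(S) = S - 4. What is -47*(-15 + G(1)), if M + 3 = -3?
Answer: 7097/10 ≈ 709.70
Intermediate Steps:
M = -6 (M = -3 - 3 = -6)
w(S) = -4 + S
r = -4 (r = -4 + 0 = -4)
G(j) = -⅒ (G(j) = 1/(-6 - 4) = 1/(-10) = -⅒)
-47*(-15 + G(1)) = -47*(-15 - ⅒) = -47*(-151/10) = 7097/10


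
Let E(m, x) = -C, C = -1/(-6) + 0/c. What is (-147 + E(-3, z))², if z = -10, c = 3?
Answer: 779689/36 ≈ 21658.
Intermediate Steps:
C = ⅙ (C = -1/(-6) + 0/3 = -1*(-⅙) + 0*(⅓) = ⅙ + 0 = ⅙ ≈ 0.16667)
E(m, x) = -⅙ (E(m, x) = -1*⅙ = -⅙)
(-147 + E(-3, z))² = (-147 - ⅙)² = (-883/6)² = 779689/36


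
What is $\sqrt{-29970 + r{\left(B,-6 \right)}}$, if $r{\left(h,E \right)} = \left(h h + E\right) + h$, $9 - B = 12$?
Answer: $9 i \sqrt{370} \approx 173.12 i$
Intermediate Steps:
$B = -3$ ($B = 9 - 12 = -3$)
$r{\left(h,E \right)} = E + h + h^{2}$ ($r{\left(h,E \right)} = \left(h^{2} + E\right) + h = \left(E + h^{2}\right) + h = E + h + h^{2}$)
$\sqrt{-29970 + r{\left(B,-6 \right)}} = \sqrt{-29970 - \left(9 - 9\right)} = \sqrt{-29970 - 0} = \sqrt{-29970 + 0} = \sqrt{-29970} = 9 i \sqrt{370}$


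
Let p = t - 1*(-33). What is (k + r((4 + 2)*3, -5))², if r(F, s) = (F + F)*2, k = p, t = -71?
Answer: 1156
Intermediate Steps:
p = -38 (p = -71 - 1*(-33) = -71 + 33 = -38)
k = -38
r(F, s) = 4*F (r(F, s) = (2*F)*2 = 4*F)
(k + r((4 + 2)*3, -5))² = (-38 + 4*((4 + 2)*3))² = (-38 + 4*(6*3))² = (-38 + 4*18)² = (-38 + 72)² = 34² = 1156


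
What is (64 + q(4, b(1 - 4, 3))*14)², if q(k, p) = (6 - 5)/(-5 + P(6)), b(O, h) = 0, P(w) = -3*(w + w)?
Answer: 6812100/1681 ≈ 4052.4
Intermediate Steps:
P(w) = -6*w
q(k, p) = -1/41 (q(k, p) = (6 - 5)/(-5 - 6*6) = 1/(-5 - 36) = 1/(-41) = 1*(-1/41) = -1/41)
(64 + q(4, b(1 - 4, 3))*14)² = (64 - 1/41*14)² = (64 - 14/41)² = (2610/41)² = 6812100/1681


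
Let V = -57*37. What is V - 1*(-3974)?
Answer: 1865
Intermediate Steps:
V = -2109
V - 1*(-3974) = -2109 - 1*(-3974) = -2109 + 3974 = 1865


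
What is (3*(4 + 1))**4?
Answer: 50625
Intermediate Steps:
(3*(4 + 1))**4 = (3*5)**4 = 15**4 = 50625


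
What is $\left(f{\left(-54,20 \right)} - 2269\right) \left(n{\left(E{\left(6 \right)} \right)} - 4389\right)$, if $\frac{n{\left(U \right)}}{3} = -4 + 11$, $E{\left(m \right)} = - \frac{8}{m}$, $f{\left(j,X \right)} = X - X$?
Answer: $9910992$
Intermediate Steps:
$f{\left(j,X \right)} = 0$
$n{\left(U \right)} = 21$ ($n{\left(U \right)} = 3 \left(-4 + 11\right) = 3 \cdot 7 = 21$)
$\left(f{\left(-54,20 \right)} - 2269\right) \left(n{\left(E{\left(6 \right)} \right)} - 4389\right) = \left(0 - 2269\right) \left(21 - 4389\right) = \left(-2269\right) \left(-4368\right) = 9910992$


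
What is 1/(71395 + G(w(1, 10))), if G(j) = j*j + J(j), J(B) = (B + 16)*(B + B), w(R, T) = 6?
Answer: 1/71695 ≈ 1.3948e-5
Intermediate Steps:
J(B) = 2*B*(16 + B) (J(B) = (16 + B)*(2*B) = 2*B*(16 + B))
G(j) = j² + 2*j*(16 + j) (G(j) = j*j + 2*j*(16 + j) = j² + 2*j*(16 + j))
1/(71395 + G(w(1, 10))) = 1/(71395 + 6*(32 + 3*6)) = 1/(71395 + 6*(32 + 18)) = 1/(71395 + 6*50) = 1/(71395 + 300) = 1/71695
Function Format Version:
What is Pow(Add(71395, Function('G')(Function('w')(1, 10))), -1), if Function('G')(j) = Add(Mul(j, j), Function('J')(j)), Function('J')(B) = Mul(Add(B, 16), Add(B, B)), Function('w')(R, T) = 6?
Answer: Rational(1, 71695) ≈ 1.3948e-5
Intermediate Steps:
Function('J')(B) = Mul(2, B, Add(16, B)) (Function('J')(B) = Mul(Add(16, B), Mul(2, B)) = Mul(2, B, Add(16, B)))
Function('G')(j) = Add(Pow(j, 2), Mul(2, j, Add(16, j))) (Function('G')(j) = Add(Mul(j, j), Mul(2, j, Add(16, j))) = Add(Pow(j, 2), Mul(2, j, Add(16, j))))
Pow(Add(71395, Function('G')(Function('w')(1, 10))), -1) = Pow(Add(71395, Mul(6, Add(32, Mul(3, 6)))), -1) = Pow(Add(71395, Mul(6, Add(32, 18))), -1) = Pow(Add(71395, Mul(6, 50)), -1) = Pow(Add(71395, 300), -1) = Pow(71695, -1) = Rational(1, 71695)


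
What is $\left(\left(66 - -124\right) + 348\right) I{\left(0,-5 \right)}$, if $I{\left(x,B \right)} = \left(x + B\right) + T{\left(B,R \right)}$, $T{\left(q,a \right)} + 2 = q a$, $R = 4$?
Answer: $-14526$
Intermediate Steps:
$T{\left(q,a \right)} = -2 + a q$ ($T{\left(q,a \right)} = -2 + q a = -2 + a q$)
$I{\left(x,B \right)} = -2 + x + 5 B$ ($I{\left(x,B \right)} = \left(x + B\right) + \left(-2 + 4 B\right) = \left(B + x\right) + \left(-2 + 4 B\right) = -2 + x + 5 B$)
$\left(\left(66 - -124\right) + 348\right) I{\left(0,-5 \right)} = \left(\left(66 - -124\right) + 348\right) \left(-2 + 0 + 5 \left(-5\right)\right) = \left(\left(66 + 124\right) + 348\right) \left(-2 + 0 - 25\right) = \left(190 + 348\right) \left(-27\right) = 538 \left(-27\right) = -14526$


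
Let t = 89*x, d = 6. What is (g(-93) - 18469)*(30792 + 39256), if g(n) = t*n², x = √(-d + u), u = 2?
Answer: -1293716512 + 107840437056*I ≈ -1.2937e+9 + 1.0784e+11*I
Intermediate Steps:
x = 2*I (x = √(-1*6 + 2) = √(-6 + 2) = √(-4) = 2*I ≈ 2.0*I)
t = 178*I (t = 89*(2*I) = 178*I ≈ 178.0*I)
g(n) = 178*I*n² (g(n) = (178*I)*n² = 178*I*n²)
(g(-93) - 18469)*(30792 + 39256) = (178*I*(-93)² - 18469)*(30792 + 39256) = (178*I*8649 - 18469)*70048 = (1539522*I - 18469)*70048 = (-18469 + 1539522*I)*70048 = -1293716512 + 107840437056*I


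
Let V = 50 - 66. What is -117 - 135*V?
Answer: 2043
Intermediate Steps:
V = -16
-117 - 135*V = -117 - 135*(-16) = -117 + 2160 = 2043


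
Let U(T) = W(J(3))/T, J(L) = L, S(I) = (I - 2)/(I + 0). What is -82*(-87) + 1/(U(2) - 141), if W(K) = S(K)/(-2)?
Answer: 12077850/1693 ≈ 7134.0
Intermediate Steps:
S(I) = (-2 + I)/I
W(K) = -(-2 + K)/(2*K) (W(K) = ((-2 + K)/K)/(-2) = ((-2 + K)/K)*(-½) = -(-2 + K)/(2*K))
U(T) = -1/(6*T) (U(T) = ((½)*(2 - 1*3)/3)/T = ((½)*(⅓)*(2 - 3))/T = ((½)*(⅓)*(-1))/T = -1/(6*T))
-82*(-87) + 1/(U(2) - 141) = -82*(-87) + 1/(-⅙/2 - 141) = 7134 + 1/(-⅙*½ - 141) = 7134 + 1/(-1/12 - 141) = 7134 + 1/(-1693/12) = 7134 - 12/1693 = 12077850/1693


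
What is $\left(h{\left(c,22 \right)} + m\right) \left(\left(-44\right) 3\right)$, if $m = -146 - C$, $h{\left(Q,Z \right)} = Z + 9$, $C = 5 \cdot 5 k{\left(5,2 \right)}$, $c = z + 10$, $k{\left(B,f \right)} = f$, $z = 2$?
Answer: $21780$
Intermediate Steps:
$c = 12$ ($c = 2 + 10 = 12$)
$C = 50$ ($C = 5 \cdot 5 \cdot 2 = 25 \cdot 2 = 50$)
$h{\left(Q,Z \right)} = 9 + Z$
$m = -196$ ($m = -146 - 50 = -196$)
$\left(h{\left(c,22 \right)} + m\right) \left(\left(-44\right) 3\right) = \left(\left(9 + 22\right) - 196\right) \left(\left(-44\right) 3\right) = \left(31 - 196\right) \left(-132\right) = \left(-165\right) \left(-132\right) = 21780$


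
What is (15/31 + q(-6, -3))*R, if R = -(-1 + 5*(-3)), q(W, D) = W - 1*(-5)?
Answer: -256/31 ≈ -8.2581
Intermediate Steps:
q(W, D) = 5 + W (q(W, D) = W + 5 = 5 + W)
R = 16 (R = -(-1 - 15) = -1*(-16) = 16)
(15/31 + q(-6, -3))*R = (15/31 + (5 - 6))*16 = (15*(1/31) - 1)*16 = (15/31 - 1)*16 = -16/31*16 = -256/31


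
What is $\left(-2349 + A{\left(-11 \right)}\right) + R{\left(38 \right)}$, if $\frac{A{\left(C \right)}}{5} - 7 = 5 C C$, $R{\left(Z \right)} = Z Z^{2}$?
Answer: $55583$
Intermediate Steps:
$R{\left(Z \right)} = Z^{3}$
$A{\left(C \right)} = 35 + 25 C^{2}$ ($A{\left(C \right)} = 35 + 5 \cdot 5 C C = 35 + 5 \cdot 5 C^{2} = 35 + 25 C^{2}$)
$\left(-2349 + A{\left(-11 \right)}\right) + R{\left(38 \right)} = \left(-2349 + \left(35 + 25 \left(-11\right)^{2}\right)\right) + 38^{3} = \left(-2349 + \left(35 + 25 \cdot 121\right)\right) + 54872 = \left(-2349 + \left(35 + 3025\right)\right) + 54872 = \left(-2349 + 3060\right) + 54872 = 711 + 54872 = 55583$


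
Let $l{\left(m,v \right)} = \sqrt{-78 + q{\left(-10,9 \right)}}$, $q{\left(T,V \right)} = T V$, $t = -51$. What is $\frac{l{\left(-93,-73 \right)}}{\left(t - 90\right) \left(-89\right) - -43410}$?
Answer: $\frac{2 i \sqrt{42}}{55959} \approx 0.00023162 i$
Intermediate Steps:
$l{\left(m,v \right)} = 2 i \sqrt{42}$ ($l{\left(m,v \right)} = \sqrt{-78 - 90} = \sqrt{-168} = 2 i \sqrt{42}$)
$\frac{l{\left(-93,-73 \right)}}{\left(t - 90\right) \left(-89\right) - -43410} = \frac{2 i \sqrt{42}}{\left(-51 - 90\right) \left(-89\right) - -43410} = \frac{2 i \sqrt{42}}{\left(-141\right) \left(-89\right) + 43410} = \frac{2 i \sqrt{42}}{12549 + 43410} = \frac{2 i \sqrt{42}}{55959}$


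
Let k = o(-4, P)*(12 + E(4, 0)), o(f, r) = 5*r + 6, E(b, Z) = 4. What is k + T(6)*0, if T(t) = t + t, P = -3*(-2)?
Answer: 576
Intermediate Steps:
P = 6
o(f, r) = 6 + 5*r
T(t) = 2*t
k = 576 (k = (6 + 5*6)*(12 + 4) = (6 + 30)*16 = 36*16 = 576)
k + T(6)*0 = 576 + (2*6)*0 = 576 + 12*0 = 576 + 0 = 576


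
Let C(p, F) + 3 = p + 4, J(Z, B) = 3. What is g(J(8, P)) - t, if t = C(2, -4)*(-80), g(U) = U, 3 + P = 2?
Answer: 243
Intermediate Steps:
P = -1 (P = -3 + 2 = -1)
C(p, F) = 1 + p (C(p, F) = -3 + (p + 4) = -3 + (4 + p) = 1 + p)
t = -240 (t = (1 + 2)*(-80) = 3*(-80) = -240)
g(J(8, P)) - t = 3 - 1*(-240) = 3 + 240 = 243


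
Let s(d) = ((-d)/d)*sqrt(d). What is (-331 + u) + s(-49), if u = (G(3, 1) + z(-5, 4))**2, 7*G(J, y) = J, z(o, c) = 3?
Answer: -15643/49 - 7*I ≈ -319.25 - 7.0*I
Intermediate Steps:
G(J, y) = J/7
s(d) = -sqrt(d)
u = 576/49 (u = ((1/7)*3 + 3)**2 = (3/7 + 3)**2 = (24/7)**2 = 576/49 ≈ 11.755)
(-331 + u) + s(-49) = (-331 + 576/49) - sqrt(-49) = -15643/49 - 7*I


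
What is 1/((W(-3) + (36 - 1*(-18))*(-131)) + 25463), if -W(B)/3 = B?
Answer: 1/18398 ≈ 5.4354e-5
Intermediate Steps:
W(B) = -3*B
1/((W(-3) + (36 - 1*(-18))*(-131)) + 25463) = 1/((-3*(-3) + (36 - 1*(-18))*(-131)) + 25463) = 1/((9 + (36 + 18)*(-131)) + 25463) = 1/((9 + 54*(-131)) + 25463) = 1/((9 - 7074) + 25463) = 1/(-7065 + 25463) = 1/18398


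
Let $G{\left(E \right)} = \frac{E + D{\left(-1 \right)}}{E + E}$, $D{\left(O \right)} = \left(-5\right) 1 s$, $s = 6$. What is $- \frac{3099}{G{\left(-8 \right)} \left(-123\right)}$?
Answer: $\frac{8264}{779} \approx 10.608$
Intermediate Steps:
$D{\left(O \right)} = -30$ ($D{\left(O \right)} = \left(-5\right) 1 \cdot 6 = \left(-5\right) 6 = -30$)
$G{\left(E \right)} = \frac{-30 + E}{2 E}$ ($G{\left(E \right)} = \frac{E - 30}{E + E} = \frac{-30 + E}{2 E}$)
$- \frac{3099}{G{\left(-8 \right)} \left(-123\right)} = - \frac{3099}{\frac{-30 - 8}{2 \left(-8\right)} \left(-123\right)} = - \frac{3099}{\frac{1}{2} \left(- \frac{1}{8}\right) \left(-38\right) \left(-123\right)} = - \frac{3099}{\frac{19}{8} \left(-123\right)} = - \frac{3099}{- \frac{2337}{8}} = \left(-3099\right) \left(- \frac{8}{2337}\right) = \frac{8264}{779}$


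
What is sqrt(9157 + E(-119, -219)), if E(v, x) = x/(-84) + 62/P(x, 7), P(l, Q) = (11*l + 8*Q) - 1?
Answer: sqrt(2487050451655)/16478 ≈ 95.706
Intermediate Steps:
P(l, Q) = -1 + 8*Q + 11*l (P(l, Q) = (8*Q + 11*l) - 1 = -1 + 8*Q + 11*l)
E(v, x) = 62/(55 + 11*x) - x/84 (E(v, x) = x/(-84) + 62/(-1 + 8*7 + 11*x) = x*(-1/84) + 62/(-1 + 56 + 11*x) = -x/84 + 62/(55 + 11*x) = 62/(55 + 11*x) - x/84)
sqrt(9157 + E(-119, -219)) = sqrt(9157 + (5208 - 11*(-219)*(5 - 219))/(924*(5 - 219))) = sqrt(9157 + (1/924)*(5208 - 11*(-219)*(-214))/(-214)) = sqrt(9157 + (1/924)*(-1/214)*(5208 - 515526)) = sqrt(9157 + (1/924)*(-1/214)*(-510318)) = sqrt(9157 + 85053/32956) = sqrt(301863145/32956) = sqrt(2487050451655)/16478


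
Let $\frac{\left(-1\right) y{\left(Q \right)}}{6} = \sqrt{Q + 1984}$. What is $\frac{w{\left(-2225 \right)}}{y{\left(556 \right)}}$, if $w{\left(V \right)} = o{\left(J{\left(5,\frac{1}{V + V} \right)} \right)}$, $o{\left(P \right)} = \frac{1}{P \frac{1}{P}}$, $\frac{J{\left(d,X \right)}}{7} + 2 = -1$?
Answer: $- \frac{\sqrt{635}}{7620} \approx -0.003307$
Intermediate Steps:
$J{\left(d,X \right)} = -21$ ($J{\left(d,X \right)} = -14 + 7 \left(-1\right) = -14 - 7 = -21$)
$o{\left(P \right)} = 1$ ($o{\left(P \right)} = 1^{-1} = 1$)
$w{\left(V \right)} = 1$
$y{\left(Q \right)} = - 6 \sqrt{1984 + Q}$ ($y{\left(Q \right)} = - 6 \sqrt{Q + 1984} = - 6 \sqrt{1984 + Q}$)
$\frac{w{\left(-2225 \right)}}{y{\left(556 \right)}} = 1 \frac{1}{\left(-6\right) \sqrt{1984 + 556}} = 1 \frac{1}{\left(-6\right) \sqrt{2540}} = 1 \frac{1}{\left(-6\right) 2 \sqrt{635}} = 1 \frac{1}{\left(-12\right) \sqrt{635}} = 1 \left(- \frac{\sqrt{635}}{7620}\right) = - \frac{\sqrt{635}}{7620}$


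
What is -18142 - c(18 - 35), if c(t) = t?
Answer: -18125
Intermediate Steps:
-18142 - c(18 - 35) = -18142 - (18 - 35) = -18142 - 1*(-17) = -18142 + 17 = -18125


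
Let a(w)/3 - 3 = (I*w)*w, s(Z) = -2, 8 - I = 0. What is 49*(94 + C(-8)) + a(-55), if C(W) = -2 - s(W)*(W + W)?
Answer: 75549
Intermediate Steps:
I = 8 (I = 8 - 1*0 = 8 + 0 = 8)
C(W) = -2 + 4*W (C(W) = -2 - (-2)*(W + W) = -2 - (-2)*2*W = -2 - (-4)*W = -2 + 4*W)
a(w) = 9 + 24*w² (a(w) = 9 + 3*((8*w)*w) = 9 + 3*(8*w²) = 9 + 24*w²)
49*(94 + C(-8)) + a(-55) = 49*(94 + (-2 + 4*(-8))) + (9 + 24*(-55)²) = 49*(94 + (-2 - 32)) + (9 + 24*3025) = 49*(94 - 34) + (9 + 72600) = 49*60 + 72609 = 2940 + 72609 = 75549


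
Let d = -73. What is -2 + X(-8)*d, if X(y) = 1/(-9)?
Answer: 55/9 ≈ 6.1111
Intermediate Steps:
X(y) = -⅑
-2 + X(-8)*d = -2 - ⅑*(-73) = -2 + 73/9 = 55/9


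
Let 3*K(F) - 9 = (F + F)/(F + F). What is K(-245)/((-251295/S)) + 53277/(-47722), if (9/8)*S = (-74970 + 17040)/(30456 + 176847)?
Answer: -4995746812142041/4474871576688546 ≈ -1.1164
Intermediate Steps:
S = -154480/621909 (S = 8*((-74970 + 17040)/(30456 + 176847))/9 = 8*(-57930/207303)/9 = 8*(-57930*1/207303)/9 = (8/9)*(-19310/69101) = -154480/621909 ≈ -0.24840)
K(F) = 10/3 (K(F) = 3 + ((F + F)/(F + F))/3 = 3 + ((2*F)/((2*F)))/3 = 3 + ((2*F)*(1/(2*F)))/3 = 3 + (1/3)*1 = 3 + 1/3 = 10/3)
K(-245)/((-251295/S)) + 53277/(-47722) = 10/(3*((-251295/(-154480/621909)))) + 53277/(-47722) = 10/(3*((-251295*(-621909/154480)))) + 53277*(-1/47722) = 10/(3*(31256524431/30896)) - 53277/47722 = (10/3)*(30896/31256524431) - 53277/47722 = 308960/93769573293 - 53277/47722 = -4995746812142041/4474871576688546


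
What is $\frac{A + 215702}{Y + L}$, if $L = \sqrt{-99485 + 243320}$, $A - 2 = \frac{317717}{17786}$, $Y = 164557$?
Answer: $\frac{631377079790977}{481624646895404} - \frac{3836829061 \sqrt{143835}}{481624646895404} \approx 1.3079$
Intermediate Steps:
$A = \frac{353289}{17786}$ ($A = 2 + \frac{317717}{17786} = \frac{353289}{17786} \approx 19.863$)
$L = \sqrt{143835} \approx 379.26$
$\frac{A + 215702}{Y + L} = \frac{\frac{353289}{17786} + 215702}{164557 + \sqrt{143835}} = \frac{3836829061}{17786 \left(164557 + \sqrt{143835}\right)}$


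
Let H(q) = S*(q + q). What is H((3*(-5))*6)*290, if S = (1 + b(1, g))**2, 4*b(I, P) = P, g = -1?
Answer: -58725/2 ≈ -29363.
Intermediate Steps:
b(I, P) = P/4
S = 9/16 (S = (1 + (1/4)*(-1))**2 = (1 - 1/4)**2 = (3/4)**2 = 9/16 ≈ 0.56250)
H(q) = 9*q/8 (H(q) = 9*(q + q)/16 = 9*(2*q)/16 = 9*q/8)
H((3*(-5))*6)*290 = (9*((3*(-5))*6)/8)*290 = (9*(-15*6)/8)*290 = ((9/8)*(-90))*290 = -405/4*290 = -58725/2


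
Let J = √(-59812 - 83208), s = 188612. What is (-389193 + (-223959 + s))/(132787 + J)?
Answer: -56373392980/17632530389 + 849080*I*√35755/17632530389 ≈ -3.1971 + 0.0091055*I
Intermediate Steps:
J = 2*I*√35755 (J = √(-143020) = 2*I*√35755 ≈ 378.18*I)
(-389193 + (-223959 + s))/(132787 + J) = (-389193 + (-223959 + 188612))/(132787 + 2*I*√35755) = (-389193 - 35347)/(132787 + 2*I*√35755) = -424540/(132787 + 2*I*√35755)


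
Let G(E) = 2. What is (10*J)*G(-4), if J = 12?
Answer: 240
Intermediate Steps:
(10*J)*G(-4) = (10*12)*2 = 120*2 = 240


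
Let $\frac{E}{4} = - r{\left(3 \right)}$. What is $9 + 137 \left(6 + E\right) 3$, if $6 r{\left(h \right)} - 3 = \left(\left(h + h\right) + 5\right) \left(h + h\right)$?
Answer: $-16431$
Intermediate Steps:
$r{\left(h \right)} = \frac{1}{2} + \frac{h \left(5 + 2 h\right)}{3}$ ($r{\left(h \right)} = \frac{1}{2} + \frac{\left(\left(h + h\right) + 5\right) \left(h + h\right)}{6} = \frac{1}{2} + \frac{\left(2 h + 5\right) 2 h}{6} = \frac{1}{2} + \frac{\left(5 + 2 h\right) 2 h}{6} = \frac{1}{2} + \frac{2 h \left(5 + 2 h\right)}{6} = \frac{1}{2} + \frac{h \left(5 + 2 h\right)}{3}$)
$E = -46$ ($E = 4 \left(- (\frac{1}{2} + \frac{2 \cdot 3^{2}}{3} + \frac{5}{3} \cdot 3)\right) = 4 \left(- (\frac{1}{2} + \frac{2}{3} \cdot 9 + 5)\right) = 4 \left(- (\frac{1}{2} + 6 + 5)\right) = 4 \left(\left(-1\right) \frac{23}{2}\right) = 4 \left(- \frac{23}{2}\right) = -46$)
$9 + 137 \left(6 + E\right) 3 = 9 + 137 \left(6 - 46\right) 3 = 9 + 137 \left(\left(-40\right) 3\right) = 9 + 137 \left(-120\right) = 9 - 16440 = -16431$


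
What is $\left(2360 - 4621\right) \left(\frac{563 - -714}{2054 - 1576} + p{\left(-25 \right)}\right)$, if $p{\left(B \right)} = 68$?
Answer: $- \frac{76378841}{478} \approx -1.5979 \cdot 10^{5}$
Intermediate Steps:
$\left(2360 - 4621\right) \left(\frac{563 - -714}{2054 - 1576} + p{\left(-25 \right)}\right) = \left(2360 - 4621\right) \left(\frac{563 - -714}{2054 - 1576} + 68\right) = - 2261 \left(\frac{563 + 714}{478} + 68\right) = - 2261 \left(1277 \cdot \frac{1}{478} + 68\right) = - 2261 \left(\frac{1277}{478} + 68\right) = \left(-2261\right) \frac{33781}{478} = - \frac{76378841}{478}$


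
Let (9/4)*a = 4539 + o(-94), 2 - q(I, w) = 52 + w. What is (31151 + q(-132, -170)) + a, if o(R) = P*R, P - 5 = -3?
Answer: 298843/9 ≈ 33205.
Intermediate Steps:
P = 2 (P = 5 - 3 = 2)
o(R) = 2*R
q(I, w) = -50 - w (q(I, w) = 2 - (52 + w) = 2 + (-52 - w) = -50 - w)
a = 17404/9 (a = 4*(4539 + 2*(-94))/9 = 4*(4539 - 188)/9 = (4/9)*4351 = 17404/9 ≈ 1933.8)
(31151 + q(-132, -170)) + a = (31151 + (-50 - 1*(-170))) + 17404/9 = (31151 + (-50 + 170)) + 17404/9 = (31151 + 120) + 17404/9 = 31271 + 17404/9 = 298843/9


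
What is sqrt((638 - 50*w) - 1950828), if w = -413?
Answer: 2*I*sqrt(482385) ≈ 1389.1*I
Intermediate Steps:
sqrt((638 - 50*w) - 1950828) = sqrt((638 - 50*(-413)) - 1950828) = sqrt((638 + 20650) - 1950828) = sqrt(21288 - 1950828) = sqrt(-1929540) = 2*I*sqrt(482385)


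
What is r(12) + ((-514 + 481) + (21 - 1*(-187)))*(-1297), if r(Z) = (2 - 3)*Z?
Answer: -226987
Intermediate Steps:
r(Z) = -Z
r(12) + ((-514 + 481) + (21 - 1*(-187)))*(-1297) = -1*12 + ((-514 + 481) + (21 - 1*(-187)))*(-1297) = -12 + (-33 + (21 + 187))*(-1297) = -12 + (-33 + 208)*(-1297) = -12 + 175*(-1297) = -12 - 226975 = -226987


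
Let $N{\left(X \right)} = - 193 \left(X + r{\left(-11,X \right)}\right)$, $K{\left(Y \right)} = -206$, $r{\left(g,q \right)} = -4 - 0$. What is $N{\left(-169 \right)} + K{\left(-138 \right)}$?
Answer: $33183$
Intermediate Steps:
$r{\left(g,q \right)} = -4$ ($r{\left(g,q \right)} = -4 + 0 = -4$)
$N{\left(X \right)} = 772 - 193 X$ ($N{\left(X \right)} = - 193 \left(X - 4\right) = - 193 \left(-4 + X\right) = 772 - 193 X$)
$N{\left(-169 \right)} + K{\left(-138 \right)} = \left(772 - -32617\right) - 206 = \left(772 + 32617\right) - 206 = 33389 - 206 = 33183$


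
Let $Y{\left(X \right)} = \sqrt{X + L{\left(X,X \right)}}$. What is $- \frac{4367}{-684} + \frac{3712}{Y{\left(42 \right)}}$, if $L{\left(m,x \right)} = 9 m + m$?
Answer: $\frac{4367}{684} + \frac{1856 \sqrt{462}}{231} \approx 179.08$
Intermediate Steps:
$L{\left(m,x \right)} = 10 m$
$Y{\left(X \right)} = \sqrt{11} \sqrt{X}$ ($Y{\left(X \right)} = \sqrt{X + 10 X} = \sqrt{11 X} = \sqrt{11} \sqrt{X}$)
$- \frac{4367}{-684} + \frac{3712}{Y{\left(42 \right)}} = - \frac{4367}{-684} + \frac{3712}{\sqrt{11} \sqrt{42}} = \left(-4367\right) \left(- \frac{1}{684}\right) + \frac{3712}{\sqrt{462}} = \frac{4367}{684} + 3712 \frac{\sqrt{462}}{462} = \frac{4367}{684} + \frac{1856 \sqrt{462}}{231}$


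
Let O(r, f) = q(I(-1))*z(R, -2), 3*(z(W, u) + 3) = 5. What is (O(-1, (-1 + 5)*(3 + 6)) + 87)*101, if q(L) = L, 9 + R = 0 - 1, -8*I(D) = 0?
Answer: 8787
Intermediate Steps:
I(D) = 0 (I(D) = -1/8*0 = 0)
R = -10 (R = -9 + (0 - 1) = -9 - 1 = -10)
z(W, u) = -4/3 (z(W, u) = -3 + (1/3)*5 = -3 + 5/3 = -4/3)
O(r, f) = 0 (O(r, f) = 0*(-4/3) = 0)
(O(-1, (-1 + 5)*(3 + 6)) + 87)*101 = (0 + 87)*101 = 87*101 = 8787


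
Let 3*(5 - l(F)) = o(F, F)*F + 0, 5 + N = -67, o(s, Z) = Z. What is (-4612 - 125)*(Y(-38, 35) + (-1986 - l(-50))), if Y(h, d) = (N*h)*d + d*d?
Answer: -453934078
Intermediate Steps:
N = -72 (N = -5 - 67 = -72)
l(F) = 5 - F²/3 (l(F) = 5 - (F*F + 0)/3 = 5 - (F² + 0)/3 = 5 - F²/3)
Y(h, d) = d² - 72*d*h (Y(h, d) = (-72*h)*d + d*d = -72*d*h + d² = d² - 72*d*h)
(-4612 - 125)*(Y(-38, 35) + (-1986 - l(-50))) = (-4612 - 125)*(35*(35 - 72*(-38)) + (-1986 - (5 - ⅓*(-50)²))) = -4737*(35*(35 + 2736) + (-1986 - (5 - ⅓*2500))) = -4737*(35*2771 + (-1986 - (5 - 2500/3))) = -4737*(96985 + (-1986 - 1*(-2485/3))) = -4737*(96985 + (-1986 + 2485/3)) = -4737*(96985 - 3473/3) = -4737*287482/3 = -453934078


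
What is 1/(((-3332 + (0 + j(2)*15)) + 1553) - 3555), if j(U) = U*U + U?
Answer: -1/5244 ≈ -0.00019069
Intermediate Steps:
j(U) = U + U**2 (j(U) = U**2 + U = U + U**2)
1/(((-3332 + (0 + j(2)*15)) + 1553) - 3555) = 1/(((-3332 + (0 + (2*(1 + 2))*15)) + 1553) - 3555) = 1/(((-3332 + (0 + (2*3)*15)) + 1553) - 3555) = 1/(((-3332 + (0 + 6*15)) + 1553) - 3555) = 1/(((-3332 + (0 + 90)) + 1553) - 3555) = 1/(((-3332 + 90) + 1553) - 3555) = 1/((-3242 + 1553) - 3555) = 1/(-1689 - 3555) = 1/(-5244) = -1/5244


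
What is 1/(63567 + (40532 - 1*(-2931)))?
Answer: 1/107030 ≈ 9.3432e-6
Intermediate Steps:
1/(63567 + (40532 - 1*(-2931))) = 1/(63567 + (40532 + 2931)) = 1/(63567 + 43463) = 1/107030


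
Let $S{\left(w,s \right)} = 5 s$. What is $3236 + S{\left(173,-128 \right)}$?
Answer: $2596$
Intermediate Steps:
$3236 + S{\left(173,-128 \right)} = 3236 + 5 \left(-128\right) = 3236 - 640 = 2596$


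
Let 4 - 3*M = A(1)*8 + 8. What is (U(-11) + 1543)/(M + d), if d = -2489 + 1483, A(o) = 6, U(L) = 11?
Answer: -2331/1535 ≈ -1.5186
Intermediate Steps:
d = -1006
M = -52/3 (M = 4/3 - (6*8 + 8)/3 = 4/3 - (48 + 8)/3 = 4/3 - 1/3*56 = 4/3 - 56/3 = -52/3 ≈ -17.333)
(U(-11) + 1543)/(M + d) = (11 + 1543)/(-52/3 - 1006) = 1554/(-3070/3) = 1554*(-3/3070) = -2331/1535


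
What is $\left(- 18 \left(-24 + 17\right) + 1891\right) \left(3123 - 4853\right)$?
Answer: $-3489410$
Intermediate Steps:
$\left(- 18 \left(-24 + 17\right) + 1891\right) \left(3123 - 4853\right) = \left(\left(-18\right) \left(-7\right) + 1891\right) \left(-1730\right) = \left(126 + 1891\right) \left(-1730\right) = 2017 \left(-1730\right) = -3489410$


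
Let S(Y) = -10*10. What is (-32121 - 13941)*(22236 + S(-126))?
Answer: -1019628432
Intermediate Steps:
S(Y) = -100
(-32121 - 13941)*(22236 + S(-126)) = (-32121 - 13941)*(22236 - 100) = -46062*22136 = -1019628432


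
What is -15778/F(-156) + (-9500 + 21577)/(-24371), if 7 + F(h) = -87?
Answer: 191695200/1145437 ≈ 167.36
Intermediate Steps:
F(h) = -94 (F(h) = -7 - 87 = -94)
-15778/F(-156) + (-9500 + 21577)/(-24371) = -15778/(-94) + (-9500 + 21577)/(-24371) = -15778*(-1/94) + 12077*(-1/24371) = 7889/47 - 12077/24371 = 191695200/1145437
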